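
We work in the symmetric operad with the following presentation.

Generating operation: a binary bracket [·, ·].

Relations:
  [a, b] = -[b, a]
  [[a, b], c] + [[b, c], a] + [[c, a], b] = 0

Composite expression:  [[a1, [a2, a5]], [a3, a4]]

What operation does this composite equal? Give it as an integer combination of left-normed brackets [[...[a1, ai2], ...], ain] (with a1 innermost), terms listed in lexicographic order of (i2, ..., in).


Expand each bracket as ab - ba; the a1-initial words give the coefficients.
Composite bracket: [[a1, [a2, a5]], [a3, a4]]
Applying ab - ba throughout gives 16 signed words (2^4 = 16).
Keep just the words that open with a1:
  a1a2a5a3a4 appears with sign +1, giving the term +[[[[a1, a2], a5], a3], a4]
  a1a2a5a4a3 appears with sign -1, giving the term -[[[[a1, a2], a5], a4], a3]
  a1a5a2a3a4 appears with sign -1, giving the term -[[[[a1, a5], a2], a3], a4]
  a1a5a2a4a3 appears with sign +1, giving the term +[[[[a1, a5], a2], a4], a3]

[[[[a1, a2], a5], a3], a4] - [[[[a1, a2], a5], a4], a3] - [[[[a1, a5], a2], a3], a4] + [[[[a1, a5], a2], a4], a3]


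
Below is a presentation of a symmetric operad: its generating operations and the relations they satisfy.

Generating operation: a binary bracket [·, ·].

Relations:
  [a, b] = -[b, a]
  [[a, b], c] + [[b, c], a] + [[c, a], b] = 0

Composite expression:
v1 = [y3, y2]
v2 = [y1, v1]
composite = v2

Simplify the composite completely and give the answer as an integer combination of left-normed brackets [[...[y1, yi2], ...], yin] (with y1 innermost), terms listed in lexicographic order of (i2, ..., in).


-[[y1, y2], y3] + [[y1, y3], y2]

Antisymmetry and Jacobi reduce to y1-anchored left-normed brackets.
Composite bracket: [y1, [y3, y2]]
Full expansion: 4 signed words from ab - ba (2^2 = 4).
Keep just the words that open with y1:
  from y1y2y3, sign -1: term -[[y1, y2], y3]
  from y1y3y2, sign +1: term +[[y1, y3], y2]


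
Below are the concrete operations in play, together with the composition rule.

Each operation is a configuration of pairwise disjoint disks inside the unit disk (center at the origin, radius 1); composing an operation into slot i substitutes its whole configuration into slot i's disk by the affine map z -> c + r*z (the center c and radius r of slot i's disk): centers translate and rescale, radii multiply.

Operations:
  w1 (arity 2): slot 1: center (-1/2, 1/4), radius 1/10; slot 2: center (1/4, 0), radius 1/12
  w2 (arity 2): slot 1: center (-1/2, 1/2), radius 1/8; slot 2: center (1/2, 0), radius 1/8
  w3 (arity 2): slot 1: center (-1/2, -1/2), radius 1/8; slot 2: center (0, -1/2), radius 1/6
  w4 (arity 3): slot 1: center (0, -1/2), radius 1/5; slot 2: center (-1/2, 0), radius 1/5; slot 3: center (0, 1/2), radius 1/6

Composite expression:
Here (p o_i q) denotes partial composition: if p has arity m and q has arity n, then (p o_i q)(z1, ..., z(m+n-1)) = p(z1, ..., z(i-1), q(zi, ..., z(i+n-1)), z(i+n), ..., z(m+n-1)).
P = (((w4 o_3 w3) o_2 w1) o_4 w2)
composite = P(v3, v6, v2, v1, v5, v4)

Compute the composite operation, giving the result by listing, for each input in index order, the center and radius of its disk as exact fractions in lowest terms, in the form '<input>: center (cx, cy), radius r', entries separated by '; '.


v1: center (-3/32, 41/96), radius 1/384; v2: center (-9/20, 0), radius 1/60; v3: center (0, -1/2), radius 1/5; v4: center (0, 5/12), radius 1/36; v5: center (-7/96, 5/12), radius 1/384; v6: center (-3/5, 1/20), radius 1/50

Affine substitution under w4: radii multiply and v-centers shift.
v3 passes through 1 substitution, ending at center (0, -1/2), radius 1/5
v6 passes through 2 substitutions, ending at center (-3/5, 1/20), radius 1/50
v2 passes through 2 substitutions, ending at center (-9/20, 0), radius 1/60
v1 passes through 3 substitutions, ending at center (-3/32, 41/96), radius 1/384
v5 passes through 3 substitutions, ending at center (-7/96, 5/12), radius 1/384
v4 passes through 2 substitutions, ending at center (0, 5/12), radius 1/36


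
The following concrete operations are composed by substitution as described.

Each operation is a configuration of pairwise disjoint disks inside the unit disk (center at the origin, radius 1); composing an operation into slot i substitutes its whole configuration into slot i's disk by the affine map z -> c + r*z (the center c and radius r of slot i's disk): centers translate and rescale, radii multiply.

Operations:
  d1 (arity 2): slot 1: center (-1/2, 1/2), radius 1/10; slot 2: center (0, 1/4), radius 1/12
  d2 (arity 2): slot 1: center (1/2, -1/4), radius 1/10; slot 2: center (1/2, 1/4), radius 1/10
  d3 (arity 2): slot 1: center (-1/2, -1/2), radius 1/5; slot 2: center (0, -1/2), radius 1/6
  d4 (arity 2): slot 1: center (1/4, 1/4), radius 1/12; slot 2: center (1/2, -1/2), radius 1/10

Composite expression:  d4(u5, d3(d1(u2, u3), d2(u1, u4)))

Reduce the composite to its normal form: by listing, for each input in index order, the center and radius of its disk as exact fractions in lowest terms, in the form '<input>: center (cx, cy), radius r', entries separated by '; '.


u1: center (61/120, -133/240), radius 1/600; u2: center (11/25, -27/50), radius 1/500; u3: center (9/20, -109/200), radius 1/600; u4: center (61/120, -131/240), radius 1/600; u5: center (1/4, 1/4), radius 1/12

Nesting under d4 composes maps z -> c + r*z down each u-path.
tracing u5 down its 1-map path: center (1/4, 1/4), radius 1/12
tracing u2 down its 3-map path: center (11/25, -27/50), radius 1/500
tracing u3 down its 3-map path: center (9/20, -109/200), radius 1/600
tracing u1 down its 3-map path: center (61/120, -133/240), radius 1/600
tracing u4 down its 3-map path: center (61/120, -131/240), radius 1/600


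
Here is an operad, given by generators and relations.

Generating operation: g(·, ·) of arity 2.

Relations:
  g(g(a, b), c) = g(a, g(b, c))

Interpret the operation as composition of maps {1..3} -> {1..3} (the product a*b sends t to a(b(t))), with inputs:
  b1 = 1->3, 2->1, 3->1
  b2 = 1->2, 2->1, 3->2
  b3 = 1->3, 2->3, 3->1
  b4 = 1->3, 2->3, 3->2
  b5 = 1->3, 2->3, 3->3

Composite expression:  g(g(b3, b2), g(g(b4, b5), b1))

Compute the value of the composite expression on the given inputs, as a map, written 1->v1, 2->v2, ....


1->3, 2->3, 3->3

g(b3, b2) = 1->3, 2->3, 3->3
g(b4, b5) = 1->2, 2->2, 3->2
g(g(b4, b5), b1) = 1->2, 2->2, 3->2
g(g(b3, b2), g(g(b4, b5), b1)) = 1->3, 2->3, 3->3


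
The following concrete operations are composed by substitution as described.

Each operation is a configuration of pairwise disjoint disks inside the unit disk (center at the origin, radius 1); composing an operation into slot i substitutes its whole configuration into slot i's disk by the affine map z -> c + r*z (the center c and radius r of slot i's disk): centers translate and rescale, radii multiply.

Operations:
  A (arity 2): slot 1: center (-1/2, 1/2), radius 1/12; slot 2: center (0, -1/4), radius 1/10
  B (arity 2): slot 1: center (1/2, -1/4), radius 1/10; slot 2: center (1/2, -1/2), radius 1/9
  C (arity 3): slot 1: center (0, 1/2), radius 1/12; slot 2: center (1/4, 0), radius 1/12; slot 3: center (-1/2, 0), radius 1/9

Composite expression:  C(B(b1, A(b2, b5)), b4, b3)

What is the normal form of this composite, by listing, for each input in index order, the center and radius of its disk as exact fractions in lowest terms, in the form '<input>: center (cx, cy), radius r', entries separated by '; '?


b1: center (1/24, 23/48), radius 1/120; b2: center (1/27, 25/54), radius 1/1296; b3: center (-1/2, 0), radius 1/9; b4: center (1/4, 0), radius 1/12; b5: center (1/24, 197/432), radius 1/1080

Below C, radii multiply path by path; the b-disk centers shift.
input b1: applying the 2 nested substitutions gives center (1/24, 23/48), radius 1/120
input b2: applying the 3 nested substitutions gives center (1/27, 25/54), radius 1/1296
input b5: applying the 3 nested substitutions gives center (1/24, 197/432), radius 1/1080
input b4: applying the 1 nested substitution gives center (1/4, 0), radius 1/12
input b3: applying the 1 nested substitution gives center (-1/2, 0), radius 1/9


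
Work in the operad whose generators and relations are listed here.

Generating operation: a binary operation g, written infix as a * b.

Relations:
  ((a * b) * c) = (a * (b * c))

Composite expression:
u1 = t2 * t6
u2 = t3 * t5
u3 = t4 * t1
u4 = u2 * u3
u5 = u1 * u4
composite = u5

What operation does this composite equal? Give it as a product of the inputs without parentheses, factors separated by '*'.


Every regrouping of g is equal, so read the t-inputs in written order.
(t2 * t6) unparenthesizes to t2 * t6
(t3 * t5) unparenthesizes to t3 * t5
(t4 * t1) unparenthesizes to t4 * t1
((t3 * t5) * (t4 * t1)) unparenthesizes to t3 * t5 * t4 * t1
((t2 * t6) * ((t3 * t5) * (t4 * t1))) unparenthesizes to t2 * t6 * t3 * t5 * t4 * t1

t2 * t6 * t3 * t5 * t4 * t1


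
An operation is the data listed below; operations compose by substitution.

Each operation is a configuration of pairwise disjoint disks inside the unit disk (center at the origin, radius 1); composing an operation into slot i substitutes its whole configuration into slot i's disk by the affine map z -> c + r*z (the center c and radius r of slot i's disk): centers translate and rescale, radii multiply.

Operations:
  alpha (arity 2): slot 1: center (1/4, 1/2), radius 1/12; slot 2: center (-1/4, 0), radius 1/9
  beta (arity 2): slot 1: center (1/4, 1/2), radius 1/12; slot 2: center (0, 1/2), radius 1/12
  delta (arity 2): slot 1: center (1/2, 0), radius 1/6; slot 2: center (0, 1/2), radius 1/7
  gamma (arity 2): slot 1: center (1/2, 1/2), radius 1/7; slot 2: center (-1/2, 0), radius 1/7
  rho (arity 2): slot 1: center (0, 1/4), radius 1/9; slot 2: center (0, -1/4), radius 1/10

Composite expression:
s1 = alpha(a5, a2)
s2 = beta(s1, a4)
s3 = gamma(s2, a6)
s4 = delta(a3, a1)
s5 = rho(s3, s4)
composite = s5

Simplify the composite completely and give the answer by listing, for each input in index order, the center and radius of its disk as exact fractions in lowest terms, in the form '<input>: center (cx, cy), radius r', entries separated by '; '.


a1: center (0, -1/5), radius 1/70; a2: center (179/3024, 79/252), radius 1/6804; a3: center (1/20, -1/4), radius 1/60; a4: center (1/18, 79/252), radius 1/756; a5: center (181/3024, 475/1512), radius 1/9072; a6: center (-1/18, 1/4), radius 1/63

Each a-disk chains the slot maps above it in rho; radii multiply.
for a5, the 4-step affine chain lands on center (181/3024, 475/1512), radius 1/9072
for a2, the 4-step affine chain lands on center (179/3024, 79/252), radius 1/6804
for a4, the 3-step affine chain lands on center (1/18, 79/252), radius 1/756
for a6, the 2-step affine chain lands on center (-1/18, 1/4), radius 1/63
for a3, the 2-step affine chain lands on center (1/20, -1/4), radius 1/60
for a1, the 2-step affine chain lands on center (0, -1/5), radius 1/70


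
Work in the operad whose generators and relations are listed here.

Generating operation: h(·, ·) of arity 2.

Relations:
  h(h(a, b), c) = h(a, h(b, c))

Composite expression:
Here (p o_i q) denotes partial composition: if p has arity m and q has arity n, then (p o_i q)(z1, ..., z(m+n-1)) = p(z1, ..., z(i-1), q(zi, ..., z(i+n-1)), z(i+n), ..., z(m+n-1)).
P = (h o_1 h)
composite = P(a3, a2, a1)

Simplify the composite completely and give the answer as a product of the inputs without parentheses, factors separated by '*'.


a3 * a2 * a1

Associativity of h dissolves the nesting; only the a-input order survives.
h(a3, a2) reduces to a3 * a2
h(h(a3, a2), a1) reduces to a3 * a2 * a1


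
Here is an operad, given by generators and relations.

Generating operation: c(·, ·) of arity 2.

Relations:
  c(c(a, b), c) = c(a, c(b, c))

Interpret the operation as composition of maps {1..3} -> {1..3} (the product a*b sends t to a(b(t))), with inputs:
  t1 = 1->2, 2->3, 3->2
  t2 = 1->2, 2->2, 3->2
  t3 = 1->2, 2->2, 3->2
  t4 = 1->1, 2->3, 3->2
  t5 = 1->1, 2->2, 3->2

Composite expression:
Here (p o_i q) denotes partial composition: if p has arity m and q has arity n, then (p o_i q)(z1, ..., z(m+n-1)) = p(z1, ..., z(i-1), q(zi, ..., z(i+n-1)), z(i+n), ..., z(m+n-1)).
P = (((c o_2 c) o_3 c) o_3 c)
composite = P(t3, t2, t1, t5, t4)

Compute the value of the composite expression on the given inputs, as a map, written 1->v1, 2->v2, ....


1->2, 2->2, 3->2

c(t1, t5) = 1->2, 2->3, 3->3
c(c(t1, t5), t4) = 1->2, 2->3, 3->3
c(t2, c(c(t1, t5), t4)) = 1->2, 2->2, 3->2
c(t3, c(t2, c(c(t1, t5), t4))) = 1->2, 2->2, 3->2


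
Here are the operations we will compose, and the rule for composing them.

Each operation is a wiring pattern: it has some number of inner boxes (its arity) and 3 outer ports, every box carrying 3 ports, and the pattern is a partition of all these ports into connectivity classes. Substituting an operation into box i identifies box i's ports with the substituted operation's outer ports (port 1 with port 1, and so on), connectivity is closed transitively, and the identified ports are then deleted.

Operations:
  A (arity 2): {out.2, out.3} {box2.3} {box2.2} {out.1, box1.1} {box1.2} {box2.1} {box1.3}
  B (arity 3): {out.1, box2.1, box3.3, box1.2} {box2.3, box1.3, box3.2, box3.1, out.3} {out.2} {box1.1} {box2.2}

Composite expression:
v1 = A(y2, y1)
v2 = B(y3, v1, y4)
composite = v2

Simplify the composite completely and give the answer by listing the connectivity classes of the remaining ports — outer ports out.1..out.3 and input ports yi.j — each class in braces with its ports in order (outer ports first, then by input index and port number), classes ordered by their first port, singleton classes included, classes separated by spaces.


{out.1, y2.1, y3.2, y4.3} {out.2} {out.3, y3.3, y4.1, y4.2} {y1.1} {y1.2} {y1.3} {y2.2} {y2.3} {y3.1}


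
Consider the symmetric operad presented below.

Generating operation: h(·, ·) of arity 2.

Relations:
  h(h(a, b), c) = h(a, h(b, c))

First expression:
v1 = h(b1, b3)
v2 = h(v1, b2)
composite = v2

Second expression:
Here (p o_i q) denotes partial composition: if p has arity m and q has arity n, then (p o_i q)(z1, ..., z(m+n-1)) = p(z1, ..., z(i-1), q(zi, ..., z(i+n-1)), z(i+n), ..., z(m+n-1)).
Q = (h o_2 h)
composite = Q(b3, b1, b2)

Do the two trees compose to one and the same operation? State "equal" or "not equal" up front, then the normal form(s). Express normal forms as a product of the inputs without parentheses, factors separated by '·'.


not equal; first: b1 · b3 · b2; second: b3 · b1 · b2

Normal form of the first expression: b1 · b3 · b2
Normal form of the second expression: b3 · b1 · b2
The normal forms differ: not equal.


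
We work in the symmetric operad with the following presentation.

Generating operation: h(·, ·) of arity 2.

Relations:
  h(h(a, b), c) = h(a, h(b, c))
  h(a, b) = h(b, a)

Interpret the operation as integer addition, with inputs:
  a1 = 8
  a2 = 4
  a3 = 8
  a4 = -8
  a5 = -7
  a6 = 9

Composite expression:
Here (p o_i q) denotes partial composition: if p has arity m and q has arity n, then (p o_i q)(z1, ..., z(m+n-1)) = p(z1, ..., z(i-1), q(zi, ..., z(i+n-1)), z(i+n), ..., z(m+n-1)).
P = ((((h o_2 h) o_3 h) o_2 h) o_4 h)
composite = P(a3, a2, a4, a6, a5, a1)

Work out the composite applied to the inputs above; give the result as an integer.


14

h(a2, a4) = -4
h(a6, a5) = 2
h(h(a6, a5), a1) = 10
h(h(a2, a4), h(h(a6, a5), a1)) = 6
h(a3, h(h(a2, a4), h(h(a6, a5), a1))) = 14


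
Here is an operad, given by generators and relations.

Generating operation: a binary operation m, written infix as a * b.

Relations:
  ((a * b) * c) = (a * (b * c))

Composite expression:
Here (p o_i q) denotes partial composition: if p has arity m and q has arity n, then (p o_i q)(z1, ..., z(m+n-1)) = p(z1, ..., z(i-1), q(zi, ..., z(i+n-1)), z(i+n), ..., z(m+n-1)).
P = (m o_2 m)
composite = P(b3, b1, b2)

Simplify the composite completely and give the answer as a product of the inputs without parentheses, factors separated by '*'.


b3 * b1 * b2

All parenthesizations of m agree; list the b-inputs left to right.
(b1 * b2) linearizes to b1 * b2
(b3 * (b1 * b2)) linearizes to b3 * b1 * b2


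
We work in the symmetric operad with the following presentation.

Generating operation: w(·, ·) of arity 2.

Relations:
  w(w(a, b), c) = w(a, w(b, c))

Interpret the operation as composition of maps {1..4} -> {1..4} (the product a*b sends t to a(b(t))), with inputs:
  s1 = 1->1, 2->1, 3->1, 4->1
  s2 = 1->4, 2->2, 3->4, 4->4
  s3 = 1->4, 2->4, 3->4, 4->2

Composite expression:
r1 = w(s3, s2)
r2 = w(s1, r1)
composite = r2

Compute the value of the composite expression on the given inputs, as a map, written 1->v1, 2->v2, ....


1->1, 2->1, 3->1, 4->1

w(s3, s2) = 1->2, 2->4, 3->2, 4->2
w(s1, w(s3, s2)) = 1->1, 2->1, 3->1, 4->1


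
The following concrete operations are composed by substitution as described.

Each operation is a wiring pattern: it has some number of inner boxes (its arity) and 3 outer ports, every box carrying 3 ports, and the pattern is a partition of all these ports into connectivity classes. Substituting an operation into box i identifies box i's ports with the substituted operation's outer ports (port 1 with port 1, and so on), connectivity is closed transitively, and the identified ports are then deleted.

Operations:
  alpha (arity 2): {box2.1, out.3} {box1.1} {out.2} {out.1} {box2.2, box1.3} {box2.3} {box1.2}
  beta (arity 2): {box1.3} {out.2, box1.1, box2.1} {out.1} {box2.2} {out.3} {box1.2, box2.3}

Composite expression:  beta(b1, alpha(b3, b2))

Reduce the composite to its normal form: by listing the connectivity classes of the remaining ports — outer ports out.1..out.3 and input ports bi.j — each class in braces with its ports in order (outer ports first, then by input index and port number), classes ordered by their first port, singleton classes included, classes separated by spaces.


Treat the ports identified at beta as solder joints: merge, then drop.
after alpha, the pattern on (b3, b2) reads {out.1} {out.2} {out.3, b2.1} {b2.2, b3.3} {b2.3} {b3.1} {b3.2} (out.j = its outer ports)
after beta, the pattern on (b1, b3, b2) reads {out.1} {out.2, b1.1} {out.3} {b1.2, b2.1} {b1.3} {b2.2, b3.3} {b2.3} {b3.1} {b3.2} (out.j = its outer ports)

{out.1} {out.2, b1.1} {out.3} {b1.2, b2.1} {b1.3} {b2.2, b3.3} {b2.3} {b3.1} {b3.2}


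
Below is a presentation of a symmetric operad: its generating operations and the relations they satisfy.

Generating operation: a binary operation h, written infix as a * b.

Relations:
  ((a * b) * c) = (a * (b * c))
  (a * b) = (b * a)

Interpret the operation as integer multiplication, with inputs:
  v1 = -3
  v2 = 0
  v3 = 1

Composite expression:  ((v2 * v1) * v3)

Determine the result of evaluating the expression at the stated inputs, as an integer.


0

(v2 * v1) = 0
((v2 * v1) * v3) = 0


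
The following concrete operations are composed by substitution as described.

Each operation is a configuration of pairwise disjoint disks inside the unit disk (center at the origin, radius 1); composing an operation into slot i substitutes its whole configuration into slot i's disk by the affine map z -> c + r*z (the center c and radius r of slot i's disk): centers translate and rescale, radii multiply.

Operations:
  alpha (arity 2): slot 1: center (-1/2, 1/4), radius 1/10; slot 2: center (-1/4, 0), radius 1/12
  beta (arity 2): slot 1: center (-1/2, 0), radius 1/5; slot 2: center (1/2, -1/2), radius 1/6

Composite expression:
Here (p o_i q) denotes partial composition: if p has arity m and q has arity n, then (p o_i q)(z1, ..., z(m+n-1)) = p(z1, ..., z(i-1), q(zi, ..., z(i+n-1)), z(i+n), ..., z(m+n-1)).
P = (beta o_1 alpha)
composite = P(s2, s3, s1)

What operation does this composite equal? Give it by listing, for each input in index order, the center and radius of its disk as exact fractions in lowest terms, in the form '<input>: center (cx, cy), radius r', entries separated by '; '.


s1: center (1/2, -1/2), radius 1/6; s2: center (-3/5, 1/20), radius 1/50; s3: center (-11/20, 0), radius 1/60

Follow each s-input down from beta: c' goes to c + r*c', radius to r*r'.
tracing s2 down its 2-map path: center (-3/5, 1/20), radius 1/50
tracing s3 down its 2-map path: center (-11/20, 0), radius 1/60
tracing s1 down its 1-map path: center (1/2, -1/2), radius 1/6


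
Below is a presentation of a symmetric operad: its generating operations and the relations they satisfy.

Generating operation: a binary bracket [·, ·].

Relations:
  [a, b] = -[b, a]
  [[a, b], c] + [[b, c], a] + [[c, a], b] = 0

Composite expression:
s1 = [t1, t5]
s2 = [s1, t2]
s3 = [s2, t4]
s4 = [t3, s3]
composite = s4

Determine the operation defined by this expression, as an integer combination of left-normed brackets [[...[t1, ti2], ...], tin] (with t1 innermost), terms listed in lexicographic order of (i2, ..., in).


-[[[[t1, t5], t2], t4], t3]


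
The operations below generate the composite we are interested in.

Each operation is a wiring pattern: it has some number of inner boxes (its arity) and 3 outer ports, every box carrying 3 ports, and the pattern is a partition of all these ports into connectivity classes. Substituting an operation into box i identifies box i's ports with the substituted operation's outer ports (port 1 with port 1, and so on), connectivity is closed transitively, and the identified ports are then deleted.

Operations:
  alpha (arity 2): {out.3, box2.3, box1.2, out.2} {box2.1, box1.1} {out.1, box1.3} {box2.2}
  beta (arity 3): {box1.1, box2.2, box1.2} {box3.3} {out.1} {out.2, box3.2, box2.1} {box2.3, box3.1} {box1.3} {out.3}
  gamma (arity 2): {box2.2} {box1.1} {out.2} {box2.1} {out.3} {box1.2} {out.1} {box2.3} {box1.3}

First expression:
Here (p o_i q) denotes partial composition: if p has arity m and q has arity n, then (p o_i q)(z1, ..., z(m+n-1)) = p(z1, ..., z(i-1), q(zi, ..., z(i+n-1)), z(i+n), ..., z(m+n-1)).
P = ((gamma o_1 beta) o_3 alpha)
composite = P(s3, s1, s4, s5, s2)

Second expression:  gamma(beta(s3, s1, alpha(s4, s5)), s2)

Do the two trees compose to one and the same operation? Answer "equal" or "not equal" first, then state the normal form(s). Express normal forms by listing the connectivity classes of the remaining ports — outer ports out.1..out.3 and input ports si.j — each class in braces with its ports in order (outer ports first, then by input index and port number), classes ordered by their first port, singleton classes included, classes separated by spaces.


Normal form of the first expression: {out.1} {out.2} {out.3} {s1.1, s4.2, s5.3} {s1.2, s3.1, s3.2} {s1.3, s4.3} {s2.1} {s2.2} {s2.3} {s3.3} {s4.1, s5.1} {s5.2}
Normal form of the second expression: {out.1} {out.2} {out.3} {s1.1, s4.2, s5.3} {s1.2, s3.1, s3.2} {s1.3, s4.3} {s2.1} {s2.2} {s2.3} {s3.3} {s4.1, s5.1} {s5.2}
The normal forms match — equal.

equal: each reduces to {out.1} {out.2} {out.3} {s1.1, s4.2, s5.3} {s1.2, s3.1, s3.2} {s1.3, s4.3} {s2.1} {s2.2} {s2.3} {s3.3} {s4.1, s5.1} {s5.2}


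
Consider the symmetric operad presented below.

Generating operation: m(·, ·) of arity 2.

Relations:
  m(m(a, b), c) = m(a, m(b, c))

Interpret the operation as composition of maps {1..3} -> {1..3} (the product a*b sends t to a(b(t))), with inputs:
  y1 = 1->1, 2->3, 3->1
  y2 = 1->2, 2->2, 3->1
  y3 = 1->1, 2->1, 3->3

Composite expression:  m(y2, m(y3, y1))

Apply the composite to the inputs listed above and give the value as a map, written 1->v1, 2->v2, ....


1->2, 2->1, 3->2


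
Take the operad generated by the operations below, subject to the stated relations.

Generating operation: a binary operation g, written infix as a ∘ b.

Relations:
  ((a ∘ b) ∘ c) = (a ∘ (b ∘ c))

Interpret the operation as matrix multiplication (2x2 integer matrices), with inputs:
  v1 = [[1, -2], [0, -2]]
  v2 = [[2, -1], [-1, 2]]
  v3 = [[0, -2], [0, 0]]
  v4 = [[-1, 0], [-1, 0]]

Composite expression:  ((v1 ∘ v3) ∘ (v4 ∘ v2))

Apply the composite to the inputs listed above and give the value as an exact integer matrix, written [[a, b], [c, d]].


[[4, -2], [0, 0]]

(v1 ∘ v3) = [[0, -2], [0, 0]]
(v4 ∘ v2) = [[-2, 1], [-2, 1]]
((v1 ∘ v3) ∘ (v4 ∘ v2)) = [[4, -2], [0, 0]]


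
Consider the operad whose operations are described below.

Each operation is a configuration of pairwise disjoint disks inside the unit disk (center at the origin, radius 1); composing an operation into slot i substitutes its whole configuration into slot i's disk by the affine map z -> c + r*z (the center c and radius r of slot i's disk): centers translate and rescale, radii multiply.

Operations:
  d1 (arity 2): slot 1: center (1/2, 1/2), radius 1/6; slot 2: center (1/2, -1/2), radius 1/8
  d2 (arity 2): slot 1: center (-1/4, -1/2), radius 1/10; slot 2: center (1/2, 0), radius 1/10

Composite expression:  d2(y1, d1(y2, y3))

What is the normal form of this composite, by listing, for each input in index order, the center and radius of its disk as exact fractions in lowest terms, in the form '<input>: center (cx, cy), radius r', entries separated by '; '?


y1: center (-1/4, -1/2), radius 1/10; y2: center (11/20, 1/20), radius 1/60; y3: center (11/20, -1/20), radius 1/80

Nesting under d2 composes maps z -> c + r*z down each y-path.
tracing y1 down its 1-map path: center (-1/4, -1/2), radius 1/10
tracing y2 down its 2-map path: center (11/20, 1/20), radius 1/60
tracing y3 down its 2-map path: center (11/20, -1/20), radius 1/80


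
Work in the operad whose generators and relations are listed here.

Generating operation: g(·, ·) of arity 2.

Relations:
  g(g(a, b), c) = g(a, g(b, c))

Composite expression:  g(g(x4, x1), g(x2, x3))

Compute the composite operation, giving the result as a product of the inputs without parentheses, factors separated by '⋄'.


x4 ⋄ x1 ⋄ x2 ⋄ x3

Key point: g is associative — brackets drop, the x-order remains.
g(x4, x1) reduces to x4 ⋄ x1
g(x2, x3) reduces to x2 ⋄ x3
g(g(x4, x1), g(x2, x3)) reduces to x4 ⋄ x1 ⋄ x2 ⋄ x3


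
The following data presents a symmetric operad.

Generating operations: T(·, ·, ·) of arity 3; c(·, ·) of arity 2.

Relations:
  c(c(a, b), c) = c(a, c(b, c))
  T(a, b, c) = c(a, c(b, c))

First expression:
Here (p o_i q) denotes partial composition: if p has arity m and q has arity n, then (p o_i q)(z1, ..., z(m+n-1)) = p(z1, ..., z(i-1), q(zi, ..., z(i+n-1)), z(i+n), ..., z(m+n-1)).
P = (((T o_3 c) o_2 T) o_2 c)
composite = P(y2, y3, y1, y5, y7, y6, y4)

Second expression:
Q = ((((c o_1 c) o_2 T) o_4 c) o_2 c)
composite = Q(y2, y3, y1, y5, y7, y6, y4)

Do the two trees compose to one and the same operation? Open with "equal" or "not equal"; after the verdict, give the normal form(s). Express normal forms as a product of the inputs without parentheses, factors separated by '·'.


equal — both sides give y2 · y3 · y1 · y5 · y7 · y6 · y4

The first composite normalizes to y2 · y3 · y1 · y5 · y7 · y6 · y4
The second composite normalizes to y2 · y3 · y1 · y5 · y7 · y6 · y4
One common form — equal.


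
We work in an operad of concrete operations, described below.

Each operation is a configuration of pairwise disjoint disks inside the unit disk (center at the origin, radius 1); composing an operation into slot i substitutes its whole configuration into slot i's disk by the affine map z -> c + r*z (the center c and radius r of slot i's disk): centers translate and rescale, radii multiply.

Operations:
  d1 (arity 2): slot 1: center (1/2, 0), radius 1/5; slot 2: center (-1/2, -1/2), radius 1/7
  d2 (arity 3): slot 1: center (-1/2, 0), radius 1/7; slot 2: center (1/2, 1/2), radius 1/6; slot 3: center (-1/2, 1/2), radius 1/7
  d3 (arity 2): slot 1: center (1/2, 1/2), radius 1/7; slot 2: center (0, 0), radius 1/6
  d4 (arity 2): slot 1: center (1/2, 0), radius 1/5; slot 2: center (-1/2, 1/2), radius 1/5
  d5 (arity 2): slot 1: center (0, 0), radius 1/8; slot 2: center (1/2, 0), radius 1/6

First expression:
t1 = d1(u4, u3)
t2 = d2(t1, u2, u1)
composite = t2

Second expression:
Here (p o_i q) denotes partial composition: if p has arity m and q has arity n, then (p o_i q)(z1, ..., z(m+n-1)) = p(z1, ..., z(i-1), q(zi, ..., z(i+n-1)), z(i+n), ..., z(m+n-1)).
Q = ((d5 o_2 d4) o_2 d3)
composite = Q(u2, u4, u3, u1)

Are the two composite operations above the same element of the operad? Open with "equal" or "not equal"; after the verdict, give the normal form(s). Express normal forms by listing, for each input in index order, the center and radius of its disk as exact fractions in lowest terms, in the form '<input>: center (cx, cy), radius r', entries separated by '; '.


Normal form of the first expression: u1: center (-1/2, 1/2), radius 1/7; u2: center (1/2, 1/2), radius 1/6; u3: center (-4/7, -1/14), radius 1/49; u4: center (-3/7, 0), radius 1/35
Normal form of the second expression: u1: center (5/12, 1/12), radius 1/30; u2: center (0, 0), radius 1/8; u3: center (7/12, 0), radius 1/180; u4: center (3/5, 1/60), radius 1/210
The normal forms differ: not equal.

not equal; first: u1: center (-1/2, 1/2), radius 1/7; u2: center (1/2, 1/2), radius 1/6; u3: center (-4/7, -1/14), radius 1/49; u4: center (-3/7, 0), radius 1/35; second: u1: center (5/12, 1/12), radius 1/30; u2: center (0, 0), radius 1/8; u3: center (7/12, 0), radius 1/180; u4: center (3/5, 1/60), radius 1/210


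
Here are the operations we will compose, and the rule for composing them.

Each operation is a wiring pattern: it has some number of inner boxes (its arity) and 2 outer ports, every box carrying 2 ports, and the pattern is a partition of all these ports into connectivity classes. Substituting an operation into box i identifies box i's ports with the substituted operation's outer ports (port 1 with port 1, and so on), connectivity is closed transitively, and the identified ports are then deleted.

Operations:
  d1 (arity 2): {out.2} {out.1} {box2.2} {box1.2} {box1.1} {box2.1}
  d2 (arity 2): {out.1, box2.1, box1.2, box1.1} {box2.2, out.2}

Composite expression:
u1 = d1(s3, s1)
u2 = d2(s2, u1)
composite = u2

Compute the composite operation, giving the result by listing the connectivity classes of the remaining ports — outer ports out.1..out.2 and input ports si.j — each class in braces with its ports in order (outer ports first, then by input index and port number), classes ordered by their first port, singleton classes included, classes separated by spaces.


{out.1, s2.1, s2.2} {out.2} {s1.1} {s1.2} {s3.1} {s3.2}


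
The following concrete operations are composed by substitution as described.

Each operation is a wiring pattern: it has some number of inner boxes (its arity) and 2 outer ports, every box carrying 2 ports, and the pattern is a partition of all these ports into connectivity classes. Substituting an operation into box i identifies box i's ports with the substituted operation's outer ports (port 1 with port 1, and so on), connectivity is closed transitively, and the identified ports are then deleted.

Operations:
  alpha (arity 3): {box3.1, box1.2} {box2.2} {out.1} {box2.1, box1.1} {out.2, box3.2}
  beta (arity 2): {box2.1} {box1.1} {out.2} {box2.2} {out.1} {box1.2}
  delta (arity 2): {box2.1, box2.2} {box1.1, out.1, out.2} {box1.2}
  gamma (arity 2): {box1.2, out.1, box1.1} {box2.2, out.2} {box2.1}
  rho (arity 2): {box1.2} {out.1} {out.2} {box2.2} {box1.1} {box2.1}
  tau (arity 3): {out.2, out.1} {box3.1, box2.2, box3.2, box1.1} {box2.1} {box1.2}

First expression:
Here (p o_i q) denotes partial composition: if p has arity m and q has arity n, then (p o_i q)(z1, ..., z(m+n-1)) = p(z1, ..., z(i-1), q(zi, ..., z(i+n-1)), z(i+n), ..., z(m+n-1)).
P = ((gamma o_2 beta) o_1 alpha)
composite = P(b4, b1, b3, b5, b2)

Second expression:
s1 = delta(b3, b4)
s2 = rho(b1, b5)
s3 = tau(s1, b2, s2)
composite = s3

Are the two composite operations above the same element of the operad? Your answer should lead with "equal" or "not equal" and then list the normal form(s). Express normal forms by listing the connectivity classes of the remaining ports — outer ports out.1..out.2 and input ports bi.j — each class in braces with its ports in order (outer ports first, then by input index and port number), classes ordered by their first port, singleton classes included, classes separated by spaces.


not equal; first: {out.1, b3.2} {out.2} {b1.1, b4.1} {b1.2} {b2.1} {b2.2} {b3.1, b4.2} {b5.1} {b5.2}; second: {out.1, out.2} {b1.1} {b1.2} {b2.1} {b2.2, b3.1} {b3.2} {b4.1, b4.2} {b5.1} {b5.2}

The first expression reduces to {out.1, b3.2} {out.2} {b1.1, b4.1} {b1.2} {b2.1} {b2.2} {b3.1, b4.2} {b5.1} {b5.2}
The second expression reduces to {out.1, out.2} {b1.1} {b1.2} {b2.1} {b2.2, b3.1} {b3.2} {b4.1, b4.2} {b5.1} {b5.2}
The forms do not match — not equal.


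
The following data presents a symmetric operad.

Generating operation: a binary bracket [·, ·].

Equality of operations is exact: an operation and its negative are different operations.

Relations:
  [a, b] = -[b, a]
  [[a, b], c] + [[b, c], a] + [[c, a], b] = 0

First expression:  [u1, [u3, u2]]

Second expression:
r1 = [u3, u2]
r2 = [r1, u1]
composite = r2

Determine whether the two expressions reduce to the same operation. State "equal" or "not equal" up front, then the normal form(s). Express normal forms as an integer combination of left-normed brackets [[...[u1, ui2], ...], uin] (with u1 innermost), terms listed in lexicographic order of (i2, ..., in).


not equal; first: -[[u1, u2], u3] + [[u1, u3], u2]; second: [[u1, u2], u3] - [[u1, u3], u2]

Reducing the first expression gives -[[u1, u2], u3] + [[u1, u3], u2]
Reducing the second expression gives [[u1, u2], u3] - [[u1, u3], u2]
Distinct normal forms: not equal.


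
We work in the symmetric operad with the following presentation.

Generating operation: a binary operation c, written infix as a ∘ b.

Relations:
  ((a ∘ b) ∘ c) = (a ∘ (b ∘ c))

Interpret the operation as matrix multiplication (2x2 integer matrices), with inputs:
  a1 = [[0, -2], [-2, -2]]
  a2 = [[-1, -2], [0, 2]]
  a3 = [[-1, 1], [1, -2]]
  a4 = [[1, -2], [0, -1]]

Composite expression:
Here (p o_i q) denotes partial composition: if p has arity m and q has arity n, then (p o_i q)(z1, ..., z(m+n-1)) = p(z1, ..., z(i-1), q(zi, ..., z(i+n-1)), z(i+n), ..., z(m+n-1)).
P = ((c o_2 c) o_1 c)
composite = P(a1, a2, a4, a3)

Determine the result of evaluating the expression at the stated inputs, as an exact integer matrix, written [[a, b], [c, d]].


[[4, -8], [-6, 10]]

(a1 ∘ a2) = [[0, -4], [2, 0]]
(a4 ∘ a3) = [[-3, 5], [-1, 2]]
((a1 ∘ a2) ∘ (a4 ∘ a3)) = [[4, -8], [-6, 10]]


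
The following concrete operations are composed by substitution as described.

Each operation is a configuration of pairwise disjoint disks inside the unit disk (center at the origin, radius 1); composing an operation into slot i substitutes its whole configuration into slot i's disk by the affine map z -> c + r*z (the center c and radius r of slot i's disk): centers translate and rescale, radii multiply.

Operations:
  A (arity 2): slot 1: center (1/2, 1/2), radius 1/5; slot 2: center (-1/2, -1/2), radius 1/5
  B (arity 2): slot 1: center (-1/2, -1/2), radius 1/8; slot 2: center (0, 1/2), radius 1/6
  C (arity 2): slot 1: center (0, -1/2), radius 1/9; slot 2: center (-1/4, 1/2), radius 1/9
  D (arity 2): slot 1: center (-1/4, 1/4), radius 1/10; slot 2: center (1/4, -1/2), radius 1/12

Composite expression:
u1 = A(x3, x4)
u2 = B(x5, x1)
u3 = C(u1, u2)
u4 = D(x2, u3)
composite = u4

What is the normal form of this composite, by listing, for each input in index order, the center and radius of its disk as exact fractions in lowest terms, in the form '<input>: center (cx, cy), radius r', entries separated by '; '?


x1: center (11/48, -49/108), radius 1/648; x2: center (-1/4, 1/4), radius 1/10; x3: center (55/216, -29/54), radius 1/540; x4: center (53/216, -59/108), radius 1/540; x5: center (97/432, -25/54), radius 1/864

Follow each x-input down from D: c' goes to c + r*c', radius to r*r'.
input x2: applying the 1 nested substitution gives center (-1/4, 1/4), radius 1/10
input x3: applying the 3 nested substitutions gives center (55/216, -29/54), radius 1/540
input x4: applying the 3 nested substitutions gives center (53/216, -59/108), radius 1/540
input x5: applying the 3 nested substitutions gives center (97/432, -25/54), radius 1/864
input x1: applying the 3 nested substitutions gives center (11/48, -49/108), radius 1/648


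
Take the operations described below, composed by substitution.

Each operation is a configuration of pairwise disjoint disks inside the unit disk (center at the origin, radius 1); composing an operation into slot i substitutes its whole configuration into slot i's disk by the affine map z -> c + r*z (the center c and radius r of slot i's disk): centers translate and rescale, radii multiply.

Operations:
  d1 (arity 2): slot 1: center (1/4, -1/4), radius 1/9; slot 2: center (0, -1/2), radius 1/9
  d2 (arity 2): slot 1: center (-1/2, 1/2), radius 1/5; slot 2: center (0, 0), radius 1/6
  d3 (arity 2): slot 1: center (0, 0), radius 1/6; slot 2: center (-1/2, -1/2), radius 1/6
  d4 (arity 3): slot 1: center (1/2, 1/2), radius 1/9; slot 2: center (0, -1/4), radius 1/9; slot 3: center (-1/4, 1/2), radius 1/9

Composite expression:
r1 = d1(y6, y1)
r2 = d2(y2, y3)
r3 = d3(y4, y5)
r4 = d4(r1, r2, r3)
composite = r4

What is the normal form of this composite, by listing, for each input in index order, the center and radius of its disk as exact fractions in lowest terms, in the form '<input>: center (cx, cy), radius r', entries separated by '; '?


y1: center (1/2, 4/9), radius 1/81; y2: center (-1/18, -7/36), radius 1/45; y3: center (0, -1/4), radius 1/54; y4: center (-1/4, 1/2), radius 1/54; y5: center (-11/36, 4/9), radius 1/54; y6: center (19/36, 17/36), radius 1/81


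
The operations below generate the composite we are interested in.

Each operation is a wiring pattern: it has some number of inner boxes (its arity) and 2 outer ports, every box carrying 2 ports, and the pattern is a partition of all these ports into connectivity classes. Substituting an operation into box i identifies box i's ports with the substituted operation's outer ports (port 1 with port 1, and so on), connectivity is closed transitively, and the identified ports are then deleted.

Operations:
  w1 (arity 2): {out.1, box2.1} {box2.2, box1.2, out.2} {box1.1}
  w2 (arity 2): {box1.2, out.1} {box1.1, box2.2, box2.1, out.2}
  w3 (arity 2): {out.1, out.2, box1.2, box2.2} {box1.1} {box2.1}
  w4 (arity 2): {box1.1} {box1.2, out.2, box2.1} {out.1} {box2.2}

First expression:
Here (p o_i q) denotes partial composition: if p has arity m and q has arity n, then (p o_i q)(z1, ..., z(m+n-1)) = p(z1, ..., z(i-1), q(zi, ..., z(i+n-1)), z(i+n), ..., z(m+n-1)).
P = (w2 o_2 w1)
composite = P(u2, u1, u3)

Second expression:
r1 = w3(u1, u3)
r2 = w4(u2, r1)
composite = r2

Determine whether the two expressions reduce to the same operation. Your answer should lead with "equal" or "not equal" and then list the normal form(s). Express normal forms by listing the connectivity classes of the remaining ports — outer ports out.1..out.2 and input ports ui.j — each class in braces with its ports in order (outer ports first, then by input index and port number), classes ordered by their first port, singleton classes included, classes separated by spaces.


Reducing the first expression gives {out.1, u2.2} {out.2, u1.2, u2.1, u3.1, u3.2} {u1.1}
Reducing the second expression gives {out.1} {out.2, u1.2, u2.2, u3.2} {u1.1} {u2.1} {u3.1}
Different reductions; not equal.

not equal; first: {out.1, u2.2} {out.2, u1.2, u2.1, u3.1, u3.2} {u1.1}; second: {out.1} {out.2, u1.2, u2.2, u3.2} {u1.1} {u2.1} {u3.1}


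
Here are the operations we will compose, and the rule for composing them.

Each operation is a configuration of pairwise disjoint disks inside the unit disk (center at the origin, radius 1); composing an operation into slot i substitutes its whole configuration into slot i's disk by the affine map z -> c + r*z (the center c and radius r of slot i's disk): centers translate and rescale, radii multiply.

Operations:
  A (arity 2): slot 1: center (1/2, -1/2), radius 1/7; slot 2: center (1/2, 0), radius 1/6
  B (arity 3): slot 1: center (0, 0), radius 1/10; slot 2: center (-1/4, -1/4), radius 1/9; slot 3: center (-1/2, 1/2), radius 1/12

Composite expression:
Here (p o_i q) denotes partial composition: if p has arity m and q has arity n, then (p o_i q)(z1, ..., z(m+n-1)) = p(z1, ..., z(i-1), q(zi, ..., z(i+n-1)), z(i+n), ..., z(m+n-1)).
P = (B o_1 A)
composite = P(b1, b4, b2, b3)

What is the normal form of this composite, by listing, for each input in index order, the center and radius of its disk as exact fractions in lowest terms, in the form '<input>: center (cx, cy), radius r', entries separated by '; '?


Affine substitution under B: radii multiply and b-centers shift.
b1: after 2 affine steps, its disk has center (1/20, -1/20), radius 1/70
b4: after 2 affine steps, its disk has center (1/20, 0), radius 1/60
b2: after 1 affine step, its disk has center (-1/4, -1/4), radius 1/9
b3: after 1 affine step, its disk has center (-1/2, 1/2), radius 1/12

b1: center (1/20, -1/20), radius 1/70; b2: center (-1/4, -1/4), radius 1/9; b3: center (-1/2, 1/2), radius 1/12; b4: center (1/20, 0), radius 1/60
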